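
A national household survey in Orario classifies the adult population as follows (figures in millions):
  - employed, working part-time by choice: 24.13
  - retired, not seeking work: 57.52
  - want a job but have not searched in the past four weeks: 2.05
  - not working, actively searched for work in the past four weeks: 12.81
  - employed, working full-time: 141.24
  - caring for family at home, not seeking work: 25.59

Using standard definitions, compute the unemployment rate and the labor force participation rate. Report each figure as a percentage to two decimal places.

Employed = 24.13 + 141.24 = 165.37 million.
Unemployed = 12.81 million.
Labor force = 165.37 + 12.81 = 178.18 million.
Not in labor force = 57.52 + 2.05 + 25.59 = 85.16 million (those not working and not actively searching are outside the labor force — including those who want a job but have given up searching).
Civilian working-age population = 178.18 + 85.16 = 263.34 million.
Unemployment rate = 12.81 / 178.18 = 7.19%.
Labor force participation rate = 178.18 / 263.34 = 67.66%.

Unemployment rate ≈ 7.19%; labor force participation rate ≈ 67.66%.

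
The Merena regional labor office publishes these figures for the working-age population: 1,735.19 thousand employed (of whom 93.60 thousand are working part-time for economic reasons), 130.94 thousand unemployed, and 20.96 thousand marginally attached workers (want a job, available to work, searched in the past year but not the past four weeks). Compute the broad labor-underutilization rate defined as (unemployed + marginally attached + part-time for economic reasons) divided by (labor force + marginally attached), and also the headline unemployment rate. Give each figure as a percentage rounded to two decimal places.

Labor force = 1,735.19 + 130.94 = 1,866.13 thousand.
Numerator = 130.94 + 20.96 + 93.60 = 245.50 thousand.
Denominator = 1,866.13 + 20.96 = 1,887.09 thousand.
Broad rate = 245.50 / 1,887.09 = 13.01%.
Headline unemployment rate = 130.94 / 1,866.13 = 7.02%.

Broad underutilization rate ≈ 13.01%; headline unemployment rate ≈ 7.02%.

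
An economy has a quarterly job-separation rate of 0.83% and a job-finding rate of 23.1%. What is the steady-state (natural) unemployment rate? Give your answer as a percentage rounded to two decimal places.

Steady-state unemployment rate ≈ 3.47%.

At steady state the flows balance: s·E = f·U, so U/(E+U) = s/(s+f).
u* = 0.83 / (0.83 + 23.1) = 0.83 / 23.93 = 3.47%.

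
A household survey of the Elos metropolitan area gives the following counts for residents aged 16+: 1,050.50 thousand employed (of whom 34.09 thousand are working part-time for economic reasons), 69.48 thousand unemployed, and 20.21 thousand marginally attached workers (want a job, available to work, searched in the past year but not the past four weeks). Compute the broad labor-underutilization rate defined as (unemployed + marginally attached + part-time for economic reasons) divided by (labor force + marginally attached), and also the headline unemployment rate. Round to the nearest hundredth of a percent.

Labor force = 1,050.50 + 69.48 = 1,119.98 thousand.
Numerator = 69.48 + 20.21 + 34.09 = 123.78 thousand.
Denominator = 1,119.98 + 20.21 = 1,140.19 thousand.
Broad rate = 123.78 / 1,140.19 = 10.86%.
Headline unemployment rate = 69.48 / 1,119.98 = 6.20%.

Broad underutilization rate ≈ 10.86%; headline unemployment rate ≈ 6.20%.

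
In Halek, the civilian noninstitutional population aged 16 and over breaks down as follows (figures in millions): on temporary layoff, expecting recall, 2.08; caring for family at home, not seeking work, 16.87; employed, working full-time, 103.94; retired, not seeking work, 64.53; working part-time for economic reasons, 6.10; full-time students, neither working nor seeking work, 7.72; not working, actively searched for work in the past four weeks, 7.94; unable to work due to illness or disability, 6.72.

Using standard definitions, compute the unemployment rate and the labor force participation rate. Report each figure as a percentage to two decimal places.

Unemployment rate ≈ 8.35%; labor force participation rate ≈ 55.61%.

Employed = 103.94 + 6.10 = 110.04 million (anyone who worked, including part-time for economic reasons, counts as employed).
Unemployed = 2.08 + 7.94 = 10.02 million (jobless and actively searching, or on temporary layoff).
Labor force = 110.04 + 10.02 = 120.06 million.
Not in labor force = 16.87 + 64.53 + 7.72 + 6.72 = 95.84 million (those not working and not actively searching are outside the labor force).
Civilian working-age population = 120.06 + 95.84 = 215.90 million.
Unemployment rate = 10.02 / 120.06 = 8.35%.
Labor force participation rate = 120.06 / 215.90 = 55.61%.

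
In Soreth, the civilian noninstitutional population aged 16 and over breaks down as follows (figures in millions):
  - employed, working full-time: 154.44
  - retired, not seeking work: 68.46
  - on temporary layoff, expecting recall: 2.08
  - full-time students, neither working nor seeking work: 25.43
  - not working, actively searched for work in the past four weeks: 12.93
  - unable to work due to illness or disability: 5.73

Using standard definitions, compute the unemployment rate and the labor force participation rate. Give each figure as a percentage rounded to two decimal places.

Unemployment rate ≈ 8.86%; labor force participation rate ≈ 62.98%.

Employed = 154.44 million.
Unemployed = 2.08 + 12.93 = 15.01 million (jobless and actively searching, or on temporary layoff).
Labor force = 154.44 + 15.01 = 169.45 million.
Not in labor force = 68.46 + 25.43 + 5.73 = 99.62 million (those not working and not actively searching are outside the labor force).
Civilian working-age population = 169.45 + 99.62 = 269.07 million.
Unemployment rate = 15.01 / 169.45 = 8.86%.
Labor force participation rate = 169.45 / 269.07 = 62.98%.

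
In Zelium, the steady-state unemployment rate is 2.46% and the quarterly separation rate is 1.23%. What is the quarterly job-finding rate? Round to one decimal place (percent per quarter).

Job-finding rate ≈ 48.8% per quarter.

From u* = s/(s+f): f = s·(1−u)/u.
f = 1.23 × (1 − 0.0246) / 0.0246 = 1.1997 / 0.0246 ≈ 48.8% per quarter.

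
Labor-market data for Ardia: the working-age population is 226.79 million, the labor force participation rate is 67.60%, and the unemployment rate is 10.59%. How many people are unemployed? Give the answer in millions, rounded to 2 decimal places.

About 16.24 million are unemployed.

Labor force = 0.6760 × 226.79 = 153.31 million.
Unemployed = 0.1059 × 153.31 ≈ 16.24 million.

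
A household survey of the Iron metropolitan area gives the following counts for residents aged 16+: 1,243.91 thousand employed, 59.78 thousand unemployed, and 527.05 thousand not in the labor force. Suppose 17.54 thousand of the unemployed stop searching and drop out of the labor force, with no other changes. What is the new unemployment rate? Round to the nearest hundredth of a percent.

Initially, labor force = 1,243.91 + 59.78 = 1,303.69 thousand, so u = 59.78/1,303.69 = 4.59%.
After the change, unemployed and labor force both fall by 17.54 → E = 1,243.91, U = 42.24, labor force = 1,286.15 thousand.
New unemployment rate = 42.24 / 1,286.15 = 3.28%.

New unemployment rate ≈ 3.28%.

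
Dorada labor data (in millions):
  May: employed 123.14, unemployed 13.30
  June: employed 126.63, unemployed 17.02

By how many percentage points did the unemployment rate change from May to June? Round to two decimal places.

May: labor force = 123.14 + 13.30 = 136.44; u = 13.30/136.44 = 9.75%.
June: labor force = 126.63 + 17.02 = 143.65; u = 17.02/143.65 = 11.85%.
Change = 11.85% − 9.75% = +2.10 pp.

The unemployment rate changed by +2.10 percentage points.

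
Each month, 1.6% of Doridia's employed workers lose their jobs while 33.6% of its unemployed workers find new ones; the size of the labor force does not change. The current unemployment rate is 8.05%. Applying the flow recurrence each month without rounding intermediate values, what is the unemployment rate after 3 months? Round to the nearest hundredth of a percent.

With a fixed labor force, u_{t+1} = u_t + s·(1−u_t) − f·u_t = u_t·(1−s−f) + s.
Here 1−s−f = 0.648 and s = 0.016.
u_1 = 0.080500 × 0.648 + 0.016 = 0.068164.
u_2 = 0.068164 × 0.648 + 0.016 = 0.060170.
u_3 = 0.060170 × 0.648 + 0.016 = 0.054990.

Unemployment rate after three months ≈ 5.50%.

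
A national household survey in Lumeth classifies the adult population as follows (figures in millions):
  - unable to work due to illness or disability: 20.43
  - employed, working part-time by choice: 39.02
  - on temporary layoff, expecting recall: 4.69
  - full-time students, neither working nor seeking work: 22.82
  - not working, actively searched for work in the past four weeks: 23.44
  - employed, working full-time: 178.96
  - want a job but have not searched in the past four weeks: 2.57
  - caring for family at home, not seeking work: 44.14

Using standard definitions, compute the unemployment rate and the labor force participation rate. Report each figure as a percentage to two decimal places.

Employed = 39.02 + 178.96 = 217.98 million.
Unemployed = 4.69 + 23.44 = 28.13 million (jobless and actively searching, or on temporary layoff).
Labor force = 217.98 + 28.13 = 246.11 million.
Not in labor force = 20.43 + 22.82 + 2.57 + 44.14 = 89.96 million (those not working and not actively searching are outside the labor force — including those who want a job but have given up searching).
Civilian working-age population = 246.11 + 89.96 = 336.07 million.
Unemployment rate = 28.13 / 246.11 = 11.43%.
Labor force participation rate = 246.11 / 336.07 = 73.23%.

Unemployment rate ≈ 11.43%; labor force participation rate ≈ 73.23%.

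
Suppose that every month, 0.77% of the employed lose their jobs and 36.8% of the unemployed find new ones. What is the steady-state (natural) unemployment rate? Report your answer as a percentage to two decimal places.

Steady-state unemployment rate ≈ 2.05%.

At steady state the flows balance: s·E = f·U, so U/(E+U) = s/(s+f).
u* = 0.77 / (0.77 + 36.8) = 0.77 / 37.57 = 2.05%.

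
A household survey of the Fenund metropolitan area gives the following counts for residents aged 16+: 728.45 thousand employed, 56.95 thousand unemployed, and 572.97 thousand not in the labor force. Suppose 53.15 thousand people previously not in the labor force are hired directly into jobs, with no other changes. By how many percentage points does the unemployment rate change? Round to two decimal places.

The unemployment rate changes by −0.46 percentage points.

Initially, labor force = 728.45 + 56.95 = 785.40 thousand, so u = 56.95/785.40 = 7.25%.
After the change, employed and labor force both rise by 53.15; unemployed unchanged → E = 781.60, U = 56.95, labor force = 838.55 thousand.
New unemployment rate = 56.95 / 838.55 = 6.79%.
Change = 6.79% − 7.25% = −0.46 percentage points.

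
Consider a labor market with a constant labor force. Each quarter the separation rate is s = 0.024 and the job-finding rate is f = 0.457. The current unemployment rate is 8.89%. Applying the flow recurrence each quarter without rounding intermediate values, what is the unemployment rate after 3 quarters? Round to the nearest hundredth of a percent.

With a fixed labor force, u_{t+1} = u_t + s·(1−u_t) − f·u_t = u_t·(1−s−f) + s.
Here 1−s−f = 0.519 and s = 0.024.
u_1 = 0.088900 × 0.519 + 0.024 = 0.070139.
u_2 = 0.070139 × 0.519 + 0.024 = 0.060402.
u_3 = 0.060402 × 0.519 + 0.024 = 0.055349.

Unemployment rate after three quarters ≈ 5.53%.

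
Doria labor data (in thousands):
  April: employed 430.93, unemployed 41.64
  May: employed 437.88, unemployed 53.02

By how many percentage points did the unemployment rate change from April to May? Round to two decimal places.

The unemployment rate changed by +1.99 percentage points.

April: labor force = 430.93 + 41.64 = 472.57; u = 41.64/472.57 = 8.81%.
May: labor force = 437.88 + 53.02 = 490.90; u = 53.02/490.90 = 10.80%.
Change = 10.80% − 8.81% = +1.99 pp.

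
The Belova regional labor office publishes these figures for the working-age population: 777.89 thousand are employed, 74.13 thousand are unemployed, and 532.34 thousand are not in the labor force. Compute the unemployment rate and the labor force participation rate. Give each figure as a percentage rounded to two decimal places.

Labor force = employed + unemployed = 777.89 + 74.13 = 852.02 thousand.
Working-age population = 852.02 + 532.34 = 1,384.36 thousand.
Unemployment rate = 74.13 / 852.02 = 8.70%.
Labor force participation rate = 852.02 / 1,384.36 = 61.55%.

Unemployment rate ≈ 8.70%; labor force participation rate ≈ 61.55%.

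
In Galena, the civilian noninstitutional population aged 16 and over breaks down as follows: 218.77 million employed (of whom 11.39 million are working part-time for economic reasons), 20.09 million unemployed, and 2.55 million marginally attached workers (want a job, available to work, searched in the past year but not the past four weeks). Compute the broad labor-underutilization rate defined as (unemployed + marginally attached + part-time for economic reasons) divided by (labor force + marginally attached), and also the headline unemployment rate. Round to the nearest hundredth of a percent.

Broad underutilization rate ≈ 14.10%; headline unemployment rate ≈ 8.41%.

Labor force = 218.77 + 20.09 = 238.86 million.
Numerator = 20.09 + 2.55 + 11.39 = 34.03 million.
Denominator = 238.86 + 2.55 = 241.41 million.
Broad rate = 34.03 / 241.41 = 14.10%.
Headline unemployment rate = 20.09 / 238.86 = 8.41%.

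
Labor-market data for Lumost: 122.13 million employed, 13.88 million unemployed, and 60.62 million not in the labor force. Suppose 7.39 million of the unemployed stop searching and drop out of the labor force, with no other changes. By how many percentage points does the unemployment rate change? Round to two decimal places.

Initially, labor force = 122.13 + 13.88 = 136.01 million, so u = 13.88/136.01 = 10.21%.
After the change, unemployed and labor force both fall by 7.39 → E = 122.13, U = 6.49, labor force = 128.62 million.
New unemployment rate = 6.49 / 128.62 = 5.05%.
Change = 5.05% − 10.21% = −5.16 percentage points.

The unemployment rate changes by −5.16 percentage points.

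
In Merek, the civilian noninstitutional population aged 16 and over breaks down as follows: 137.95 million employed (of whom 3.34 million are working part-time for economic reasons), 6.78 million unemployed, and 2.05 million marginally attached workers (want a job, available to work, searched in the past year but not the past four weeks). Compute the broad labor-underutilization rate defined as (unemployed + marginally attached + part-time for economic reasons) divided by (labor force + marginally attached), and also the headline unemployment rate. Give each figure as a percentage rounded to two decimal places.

Labor force = 137.95 + 6.78 = 144.73 million.
Numerator = 6.78 + 2.05 + 3.34 = 12.17 million.
Denominator = 144.73 + 2.05 = 146.78 million.
Broad rate = 12.17 / 146.78 = 8.29%.
Headline unemployment rate = 6.78 / 144.73 = 4.68%.

Broad underutilization rate ≈ 8.29%; headline unemployment rate ≈ 4.68%.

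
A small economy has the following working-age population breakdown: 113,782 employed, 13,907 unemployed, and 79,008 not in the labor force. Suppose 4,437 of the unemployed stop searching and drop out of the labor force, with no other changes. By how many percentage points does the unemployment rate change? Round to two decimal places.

The unemployment rate changes by −3.21 percentage points.

Initially, labor force = 113,782 + 13,907 = 127,689, so u = 13,907/127,689 = 10.89%.
After the change, unemployed and labor force both fall by 4,437 → E = 113,782, U = 9,470, labor force = 123,252.
New unemployment rate = 9,470 / 123,252 = 7.68%.
Change = 7.68% − 10.89% = −3.21 percentage points.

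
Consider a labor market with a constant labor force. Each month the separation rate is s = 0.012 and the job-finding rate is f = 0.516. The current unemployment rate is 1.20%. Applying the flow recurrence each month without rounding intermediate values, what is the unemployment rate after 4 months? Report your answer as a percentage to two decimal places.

Unemployment rate after four months ≈ 2.22%.

With a fixed labor force, u_{t+1} = u_t + s·(1−u_t) − f·u_t = u_t·(1−s−f) + s.
Here 1−s−f = 0.472 and s = 0.012.
u_1 = 0.012000 × 0.472 + 0.012 = 0.017664.
u_2 = 0.017664 × 0.472 + 0.012 = 0.020337.
u_3 = 0.020337 × 0.472 + 0.012 = 0.021599.
u_4 = 0.021599 × 0.472 + 0.012 = 0.022195.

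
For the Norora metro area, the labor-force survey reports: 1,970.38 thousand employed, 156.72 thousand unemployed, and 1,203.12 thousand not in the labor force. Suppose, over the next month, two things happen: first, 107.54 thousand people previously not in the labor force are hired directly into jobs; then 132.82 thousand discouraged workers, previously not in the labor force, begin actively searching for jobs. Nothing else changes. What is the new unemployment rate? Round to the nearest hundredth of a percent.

Initially, labor force = 1,970.38 + 156.72 = 2,127.10 thousand, so u = 156.72/2,127.10 = 7.37%.
After the first change, employed and labor force both rise by 107.54; unemployed unchanged → E = 2,077.92, U = 156.72, labor force = 2,234.64 thousand.
After the second change, unemployed and labor force both rise by 132.82 → E = 2,077.92, U = 289.54, labor force = 2,367.46 thousand.
New unemployment rate = 289.54 / 2,367.46 = 12.23%.

New unemployment rate ≈ 12.23%.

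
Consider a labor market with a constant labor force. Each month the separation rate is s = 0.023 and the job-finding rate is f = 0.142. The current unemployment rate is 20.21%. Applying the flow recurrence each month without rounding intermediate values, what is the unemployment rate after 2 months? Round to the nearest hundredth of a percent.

With a fixed labor force, u_{t+1} = u_t + s·(1−u_t) − f·u_t = u_t·(1−s−f) + s.
Here 1−s−f = 0.835 and s = 0.023.
u_1 = 0.202100 × 0.835 + 0.023 = 0.191753.
u_2 = 0.191753 × 0.835 + 0.023 = 0.183114.

Unemployment rate after two months ≈ 18.31%.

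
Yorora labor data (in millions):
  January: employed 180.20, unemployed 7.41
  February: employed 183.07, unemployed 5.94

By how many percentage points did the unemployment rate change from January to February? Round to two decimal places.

January: labor force = 180.20 + 7.41 = 187.61; u = 7.41/187.61 = 3.95%.
February: labor force = 183.07 + 5.94 = 189.01; u = 5.94/189.01 = 3.14%.
Change = 3.14% − 3.95% = −0.81 pp.

The unemployment rate changed by −0.81 percentage points.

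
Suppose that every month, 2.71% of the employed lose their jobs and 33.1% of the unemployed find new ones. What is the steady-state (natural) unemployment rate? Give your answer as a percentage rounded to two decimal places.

Steady-state unemployment rate ≈ 7.57%.

At steady state the flows balance: s·E = f·U, so U/(E+U) = s/(s+f).
u* = 2.71 / (2.71 + 33.1) = 2.71 / 35.81 = 7.57%.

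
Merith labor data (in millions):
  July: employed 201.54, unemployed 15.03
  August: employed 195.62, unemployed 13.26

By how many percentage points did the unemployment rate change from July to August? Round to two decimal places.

The unemployment rate changed by −0.59 percentage points.

July: labor force = 201.54 + 15.03 = 216.57; u = 15.03/216.57 = 6.94%.
August: labor force = 195.62 + 13.26 = 208.88; u = 13.26/208.88 = 6.35%.
Change = 6.35% − 6.94% = −0.59 pp.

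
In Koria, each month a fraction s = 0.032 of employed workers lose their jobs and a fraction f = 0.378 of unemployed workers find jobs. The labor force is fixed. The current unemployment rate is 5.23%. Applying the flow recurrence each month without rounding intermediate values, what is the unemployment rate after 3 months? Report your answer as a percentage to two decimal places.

Unemployment rate after three months ≈ 7.28%.

With a fixed labor force, u_{t+1} = u_t + s·(1−u_t) − f·u_t = u_t·(1−s−f) + s.
Here 1−s−f = 0.590 and s = 0.032.
u_1 = 0.052300 × 0.590 + 0.032 = 0.062857.
u_2 = 0.062857 × 0.590 + 0.032 = 0.069086.
u_3 = 0.069086 × 0.590 + 0.032 = 0.072761.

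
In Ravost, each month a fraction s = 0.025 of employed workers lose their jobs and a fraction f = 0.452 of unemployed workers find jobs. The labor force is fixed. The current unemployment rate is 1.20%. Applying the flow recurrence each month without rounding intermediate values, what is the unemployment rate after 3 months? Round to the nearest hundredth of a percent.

Unemployment rate after three months ≈ 4.66%.

With a fixed labor force, u_{t+1} = u_t + s·(1−u_t) − f·u_t = u_t·(1−s−f) + s.
Here 1−s−f = 0.523 and s = 0.025.
u_1 = 0.012000 × 0.523 + 0.025 = 0.031276.
u_2 = 0.031276 × 0.523 + 0.025 = 0.041357.
u_3 = 0.041357 × 0.523 + 0.025 = 0.046630.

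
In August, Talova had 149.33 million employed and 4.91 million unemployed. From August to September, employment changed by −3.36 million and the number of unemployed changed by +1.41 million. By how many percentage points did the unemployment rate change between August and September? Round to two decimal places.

August: labor force = 149.33 + 4.91 = 154.24; u = 4.91/154.24 = 3.18%.
September: labor force = 145.97 + 6.32 = 152.29; u = 6.32/152.29 = 4.15%.
Change = 4.15% − 3.18% = +0.97 pp.

The unemployment rate changed by +0.97 percentage points.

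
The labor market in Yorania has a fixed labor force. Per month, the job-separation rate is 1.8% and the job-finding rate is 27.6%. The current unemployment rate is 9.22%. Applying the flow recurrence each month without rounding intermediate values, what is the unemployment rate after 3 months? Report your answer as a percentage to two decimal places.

Unemployment rate after three months ≈ 7.21%.

With a fixed labor force, u_{t+1} = u_t + s·(1−u_t) − f·u_t = u_t·(1−s−f) + s.
Here 1−s−f = 0.706 and s = 0.018.
u_1 = 0.092200 × 0.706 + 0.018 = 0.083093.
u_2 = 0.083093 × 0.706 + 0.018 = 0.076664.
u_3 = 0.076664 × 0.706 + 0.018 = 0.072125.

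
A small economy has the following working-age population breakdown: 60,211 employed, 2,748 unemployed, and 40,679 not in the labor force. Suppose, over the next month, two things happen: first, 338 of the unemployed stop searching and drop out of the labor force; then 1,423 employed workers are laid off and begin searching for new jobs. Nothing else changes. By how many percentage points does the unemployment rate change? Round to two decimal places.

Initially, labor force = 60,211 + 2,748 = 62,959, so u = 2,748/62,959 = 4.36%.
After the first change, unemployed and labor force both fall by 338 → E = 60,211, U = 2,410, labor force = 62,621.
After the second change, employed falls and unemployed rises by 1,423; labor force unchanged → E = 58,788, U = 3,833, labor force = 62,621.
New unemployment rate = 3,833 / 62,621 = 6.12%.
Change = 6.12% − 4.36% = +1.76 percentage points.

The unemployment rate changes by +1.76 percentage points.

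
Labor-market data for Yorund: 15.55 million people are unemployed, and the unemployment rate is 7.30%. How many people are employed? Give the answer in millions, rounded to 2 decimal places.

Labor force = U / u = 15.55 / 0.0730 ≈ 213.01 million.
Employed = labor force − unemployed = 213.01 − 15.55 = 197.46 million.

About 197.46 million are employed.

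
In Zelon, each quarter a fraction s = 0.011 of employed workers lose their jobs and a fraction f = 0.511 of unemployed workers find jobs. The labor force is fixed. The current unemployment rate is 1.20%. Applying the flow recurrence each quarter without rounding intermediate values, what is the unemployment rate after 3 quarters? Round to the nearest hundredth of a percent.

With a fixed labor force, u_{t+1} = u_t + s·(1−u_t) − f·u_t = u_t·(1−s−f) + s.
Here 1−s−f = 0.478 and s = 0.011.
u_1 = 0.012000 × 0.478 + 0.011 = 0.016736.
u_2 = 0.016736 × 0.478 + 0.011 = 0.019000.
u_3 = 0.019000 × 0.478 + 0.011 = 0.020082.

Unemployment rate after three quarters ≈ 2.01%.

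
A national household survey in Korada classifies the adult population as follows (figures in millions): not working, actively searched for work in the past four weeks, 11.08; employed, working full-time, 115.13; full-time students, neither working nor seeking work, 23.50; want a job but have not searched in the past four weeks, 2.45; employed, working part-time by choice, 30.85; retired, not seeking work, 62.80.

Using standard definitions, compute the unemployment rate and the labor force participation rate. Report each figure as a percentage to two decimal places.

Unemployment rate ≈ 7.05%; labor force participation rate ≈ 63.89%.

Employed = 115.13 + 30.85 = 145.98 million.
Unemployed = 11.08 million.
Labor force = 145.98 + 11.08 = 157.06 million.
Not in labor force = 23.50 + 2.45 + 62.80 = 88.75 million (those not working and not actively searching are outside the labor force — including those who want a job but have given up searching).
Civilian working-age population = 157.06 + 88.75 = 245.81 million.
Unemployment rate = 11.08 / 157.06 = 7.05%.
Labor force participation rate = 157.06 / 245.81 = 63.89%.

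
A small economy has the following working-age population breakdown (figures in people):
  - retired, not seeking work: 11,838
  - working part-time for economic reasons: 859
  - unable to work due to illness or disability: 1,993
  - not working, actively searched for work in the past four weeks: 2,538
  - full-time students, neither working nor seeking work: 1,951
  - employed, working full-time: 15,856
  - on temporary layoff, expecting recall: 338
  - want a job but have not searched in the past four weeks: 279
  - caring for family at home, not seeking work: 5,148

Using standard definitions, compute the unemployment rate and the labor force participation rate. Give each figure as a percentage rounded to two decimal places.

Employed = 859 + 15,856 = 16,715 (anyone who worked, including part-time for economic reasons, counts as employed).
Unemployed = 2,538 + 338 = 2,876 (jobless and actively searching, or on temporary layoff).
Labor force = 16,715 + 2,876 = 19,591.
Not in labor force = 11,838 + 1,993 + 1,951 + 279 + 5,148 = 21,209 (those not working and not actively searching are outside the labor force — including those who want a job but have given up searching).
Civilian working-age population = 19,591 + 21,209 = 40,800.
Unemployment rate = 2,876 / 19,591 = 14.68%.
Labor force participation rate = 19,591 / 40,800 = 48.02%.

Unemployment rate ≈ 14.68%; labor force participation rate ≈ 48.02%.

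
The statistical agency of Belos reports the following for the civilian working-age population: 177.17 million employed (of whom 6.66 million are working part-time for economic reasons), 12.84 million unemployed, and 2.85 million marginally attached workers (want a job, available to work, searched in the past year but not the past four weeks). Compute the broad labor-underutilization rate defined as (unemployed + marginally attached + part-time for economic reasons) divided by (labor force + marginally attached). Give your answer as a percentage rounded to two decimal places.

Broad underutilization rate ≈ 11.59%.

Labor force = 177.17 + 12.84 = 190.01 million.
Numerator = 12.84 + 2.85 + 6.66 = 22.35 million.
Denominator = 190.01 + 2.85 = 192.86 million.
Broad rate = 22.35 / 192.86 = 11.59%.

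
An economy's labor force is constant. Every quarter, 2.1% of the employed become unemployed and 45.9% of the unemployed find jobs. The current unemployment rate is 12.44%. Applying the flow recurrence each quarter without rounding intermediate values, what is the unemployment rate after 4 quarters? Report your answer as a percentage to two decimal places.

Unemployment rate after four quarters ≈ 4.96%.

With a fixed labor force, u_{t+1} = u_t + s·(1−u_t) − f·u_t = u_t·(1−s−f) + s.
Here 1−s−f = 0.520 and s = 0.021.
u_1 = 0.124400 × 0.520 + 0.021 = 0.085688.
u_2 = 0.085688 × 0.520 + 0.021 = 0.065558.
u_3 = 0.065558 × 0.520 + 0.021 = 0.055090.
u_4 = 0.055090 × 0.520 + 0.021 = 0.049647.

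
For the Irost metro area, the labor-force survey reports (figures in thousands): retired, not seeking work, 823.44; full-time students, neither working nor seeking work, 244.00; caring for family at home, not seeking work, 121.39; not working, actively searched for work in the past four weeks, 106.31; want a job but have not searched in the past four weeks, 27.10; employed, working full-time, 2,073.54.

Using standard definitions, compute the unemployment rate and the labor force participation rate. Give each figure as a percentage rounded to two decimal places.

Employed = 2,073.54 thousand.
Unemployed = 106.31 thousand.
Labor force = 2,073.54 + 106.31 = 2,179.85 thousand.
Not in labor force = 823.44 + 244.00 + 121.39 + 27.10 = 1,215.93 thousand (those not working and not actively searching are outside the labor force — including those who want a job but have given up searching).
Civilian working-age population = 2,179.85 + 1,215.93 = 3,395.78 thousand.
Unemployment rate = 106.31 / 2,179.85 = 4.88%.
Labor force participation rate = 2,179.85 / 3,395.78 = 64.19%.

Unemployment rate ≈ 4.88%; labor force participation rate ≈ 64.19%.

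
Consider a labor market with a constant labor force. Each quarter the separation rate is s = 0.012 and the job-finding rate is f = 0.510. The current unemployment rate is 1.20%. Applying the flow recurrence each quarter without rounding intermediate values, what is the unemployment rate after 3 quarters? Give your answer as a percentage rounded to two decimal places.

Unemployment rate after three quarters ≈ 2.18%.

With a fixed labor force, u_{t+1} = u_t + s·(1−u_t) − f·u_t = u_t·(1−s−f) + s.
Here 1−s−f = 0.478 and s = 0.012.
u_1 = 0.012000 × 0.478 + 0.012 = 0.017736.
u_2 = 0.017736 × 0.478 + 0.012 = 0.020478.
u_3 = 0.020478 × 0.478 + 0.012 = 0.021788.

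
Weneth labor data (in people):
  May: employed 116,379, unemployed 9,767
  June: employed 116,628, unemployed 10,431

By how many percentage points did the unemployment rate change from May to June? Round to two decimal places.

The unemployment rate changed by +0.47 percentage points.

May: labor force = 116,379 + 9,767 = 126,146; u = 9,767/126,146 = 7.74%.
June: labor force = 116,628 + 10,431 = 127,059; u = 10,431/127,059 = 8.21%.
Change = 8.21% − 7.74% = +0.47 pp.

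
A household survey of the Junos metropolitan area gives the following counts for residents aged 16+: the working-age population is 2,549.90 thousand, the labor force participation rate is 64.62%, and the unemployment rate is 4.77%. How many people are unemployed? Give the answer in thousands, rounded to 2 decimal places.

Labor force = 0.6462 × 2,549.90 = 1,647.75 thousand.
Unemployed = 0.0477 × 1,647.75 ≈ 78.60 thousand.

About 78.60 thousand are unemployed.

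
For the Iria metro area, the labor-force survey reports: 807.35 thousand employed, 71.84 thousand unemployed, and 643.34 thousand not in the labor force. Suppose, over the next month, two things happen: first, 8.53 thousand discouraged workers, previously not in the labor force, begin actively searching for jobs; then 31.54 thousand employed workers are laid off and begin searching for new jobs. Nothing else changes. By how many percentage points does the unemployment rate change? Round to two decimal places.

Initially, labor force = 807.35 + 71.84 = 879.19 thousand, so u = 71.84/879.19 = 8.17%.
After the first change, unemployed and labor force both rise by 8.53 → E = 807.35, U = 80.37, labor force = 887.72 thousand.
After the second change, employed falls and unemployed rises by 31.54; labor force unchanged → E = 775.81, U = 111.91, labor force = 887.72 thousand.
New unemployment rate = 111.91 / 887.72 = 12.61%.
Change = 12.61% − 8.17% = +4.44 percentage points.

The unemployment rate changes by +4.44 percentage points.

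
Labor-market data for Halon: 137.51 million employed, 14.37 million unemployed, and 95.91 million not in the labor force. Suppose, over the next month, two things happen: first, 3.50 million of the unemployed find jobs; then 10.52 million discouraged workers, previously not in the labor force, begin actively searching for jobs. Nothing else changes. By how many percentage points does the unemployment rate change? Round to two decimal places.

Initially, labor force = 137.51 + 14.37 = 151.88 million, so u = 14.37/151.88 = 9.46%.
After the first change, unemployed falls and employed rises by 3.50; labor force unchanged → E = 141.01, U = 10.87, labor force = 151.88 million.
After the second change, unemployed and labor force both rise by 10.52 → E = 141.01, U = 21.39, labor force = 162.40 million.
New unemployment rate = 21.39 / 162.40 = 13.17%.
Change = 13.17% − 9.46% = +3.71 percentage points.

The unemployment rate changes by +3.71 percentage points.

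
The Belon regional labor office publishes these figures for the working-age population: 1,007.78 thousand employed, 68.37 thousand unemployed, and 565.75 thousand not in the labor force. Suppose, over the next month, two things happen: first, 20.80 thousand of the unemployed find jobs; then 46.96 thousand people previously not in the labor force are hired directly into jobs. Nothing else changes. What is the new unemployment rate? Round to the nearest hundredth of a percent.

Initially, labor force = 1,007.78 + 68.37 = 1,076.15 thousand, so u = 68.37/1,076.15 = 6.35%.
After the first change, unemployed falls and employed rises by 20.80; labor force unchanged → E = 1,028.58, U = 47.57, labor force = 1,076.15 thousand.
After the second change, employed and labor force both rise by 46.96; unemployed unchanged → E = 1,075.54, U = 47.57, labor force = 1,123.11 thousand.
New unemployment rate = 47.57 / 1,123.11 = 4.24%.

New unemployment rate ≈ 4.24%.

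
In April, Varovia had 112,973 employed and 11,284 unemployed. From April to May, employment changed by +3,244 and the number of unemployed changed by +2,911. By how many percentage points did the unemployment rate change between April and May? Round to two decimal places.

April: labor force = 112,973 + 11,284 = 124,257; u = 11,284/124,257 = 9.08%.
May: labor force = 116,217 + 14,195 = 130,412; u = 14,195/130,412 = 10.88%.
Change = 10.88% − 9.08% = +1.80 pp.

The unemployment rate changed by +1.80 percentage points.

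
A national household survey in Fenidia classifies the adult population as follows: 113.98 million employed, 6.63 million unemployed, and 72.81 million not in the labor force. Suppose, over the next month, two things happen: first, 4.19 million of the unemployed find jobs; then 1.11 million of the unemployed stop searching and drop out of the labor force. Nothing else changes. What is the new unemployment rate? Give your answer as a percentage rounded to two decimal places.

Initially, labor force = 113.98 + 6.63 = 120.61 million, so u = 6.63/120.61 = 5.50%.
After the first change, unemployed falls and employed rises by 4.19; labor force unchanged → E = 118.17, U = 2.44, labor force = 120.61 million.
After the second change, unemployed and labor force both fall by 1.11 → E = 118.17, U = 1.33, labor force = 119.50 million.
New unemployment rate = 1.33 / 119.50 = 1.11%.

New unemployment rate ≈ 1.11%.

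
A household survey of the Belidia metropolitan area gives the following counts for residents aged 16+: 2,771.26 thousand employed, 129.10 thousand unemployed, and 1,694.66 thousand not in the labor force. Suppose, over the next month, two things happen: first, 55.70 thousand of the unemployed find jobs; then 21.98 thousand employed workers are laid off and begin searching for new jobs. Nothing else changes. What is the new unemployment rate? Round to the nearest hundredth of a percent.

New unemployment rate ≈ 3.29%.

Initially, labor force = 2,771.26 + 129.10 = 2,900.36 thousand, so u = 129.10/2,900.36 = 4.45%.
After the first change, unemployed falls and employed rises by 55.70; labor force unchanged → E = 2,826.96, U = 73.40, labor force = 2,900.36 thousand.
After the second change, employed falls and unemployed rises by 21.98; labor force unchanged → E = 2,804.98, U = 95.38, labor force = 2,900.36 thousand.
New unemployment rate = 95.38 / 2,900.36 = 3.29%.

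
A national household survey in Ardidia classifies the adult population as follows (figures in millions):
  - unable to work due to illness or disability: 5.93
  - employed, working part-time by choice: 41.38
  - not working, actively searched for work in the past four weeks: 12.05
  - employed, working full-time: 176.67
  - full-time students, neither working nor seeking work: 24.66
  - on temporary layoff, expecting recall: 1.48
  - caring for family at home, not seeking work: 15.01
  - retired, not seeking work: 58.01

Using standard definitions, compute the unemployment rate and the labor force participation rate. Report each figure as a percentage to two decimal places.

Unemployment rate ≈ 5.84%; labor force participation rate ≈ 69.09%.

Employed = 41.38 + 176.67 = 218.05 million.
Unemployed = 12.05 + 1.48 = 13.53 million (jobless and actively searching, or on temporary layoff).
Labor force = 218.05 + 13.53 = 231.58 million.
Not in labor force = 5.93 + 24.66 + 15.01 + 58.01 = 103.61 million (those not working and not actively searching are outside the labor force).
Civilian working-age population = 231.58 + 103.61 = 335.19 million.
Unemployment rate = 13.53 / 231.58 = 5.84%.
Labor force participation rate = 231.58 / 335.19 = 69.09%.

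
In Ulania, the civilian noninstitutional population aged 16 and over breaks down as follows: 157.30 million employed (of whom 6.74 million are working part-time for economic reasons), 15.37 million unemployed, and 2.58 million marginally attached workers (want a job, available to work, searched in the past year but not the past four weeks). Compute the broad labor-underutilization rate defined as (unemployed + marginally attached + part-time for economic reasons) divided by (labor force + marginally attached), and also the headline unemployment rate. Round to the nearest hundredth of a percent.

Broad underutilization rate ≈ 14.09%; headline unemployment rate ≈ 8.90%.

Labor force = 157.30 + 15.37 = 172.67 million.
Numerator = 15.37 + 2.58 + 6.74 = 24.69 million.
Denominator = 172.67 + 2.58 = 175.25 million.
Broad rate = 24.69 / 175.25 = 14.09%.
Headline unemployment rate = 15.37 / 172.67 = 8.90%.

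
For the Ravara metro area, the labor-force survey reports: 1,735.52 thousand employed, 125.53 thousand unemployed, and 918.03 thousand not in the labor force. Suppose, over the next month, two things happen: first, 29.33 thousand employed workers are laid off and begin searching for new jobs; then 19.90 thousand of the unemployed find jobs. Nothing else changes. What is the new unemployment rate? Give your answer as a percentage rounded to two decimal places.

New unemployment rate ≈ 7.25%.

Initially, labor force = 1,735.52 + 125.53 = 1,861.05 thousand, so u = 125.53/1,861.05 = 6.75%.
After the first change, employed falls and unemployed rises by 29.33; labor force unchanged → E = 1,706.19, U = 154.86, labor force = 1,861.05 thousand.
After the second change, unemployed falls and employed rises by 19.90; labor force unchanged → E = 1,726.09, U = 134.96, labor force = 1,861.05 thousand.
New unemployment rate = 134.96 / 1,861.05 = 7.25%.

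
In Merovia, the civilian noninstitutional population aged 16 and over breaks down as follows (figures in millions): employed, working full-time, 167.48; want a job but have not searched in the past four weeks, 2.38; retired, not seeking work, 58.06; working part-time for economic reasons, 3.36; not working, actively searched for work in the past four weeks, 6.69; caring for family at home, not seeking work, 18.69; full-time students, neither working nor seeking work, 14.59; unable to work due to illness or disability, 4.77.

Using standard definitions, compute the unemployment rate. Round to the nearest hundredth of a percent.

Unemployment rate ≈ 3.77%.

Employed = 167.48 + 3.36 = 170.84 million (anyone who worked, including part-time for economic reasons, counts as employed).
Unemployed = 6.69 million.
Labor force = 170.84 + 6.69 = 177.53 million.
Unemployment rate = 6.69 / 177.53 = 3.77%.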